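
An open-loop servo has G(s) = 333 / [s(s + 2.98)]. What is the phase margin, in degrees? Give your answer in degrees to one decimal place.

Gain crossover: |G(jω)| = 1 at ω ≈ 18.1 rad/sec.
∠G(j18.1) = −90° − arctan(18.1/2.98) ≈ -170.66°
PM = 180° + (-170.66°) = 9.34°

9.3°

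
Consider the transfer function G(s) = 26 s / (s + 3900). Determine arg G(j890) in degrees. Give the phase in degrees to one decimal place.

77.1°

∠(j890) = 90.00°
∠(j890 + 3900) = arctan(890/3900) = 12.86°
∠G(j890) = 90.00° − 12.86° = 77.14°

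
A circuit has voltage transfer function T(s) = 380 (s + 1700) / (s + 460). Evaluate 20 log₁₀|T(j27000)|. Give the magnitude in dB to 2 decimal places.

|j27000 + 1700| = √(27000² + 1700²) = 2.705e+04
|j27000 + 460| = √(27000² + 460²) = 2.7e+04
|T(j27000)| = 380 × 2.705e+04 / 2.7e+04 = 380.7
20 log₁₀(380.7) = 51.612 dB

51.61 dB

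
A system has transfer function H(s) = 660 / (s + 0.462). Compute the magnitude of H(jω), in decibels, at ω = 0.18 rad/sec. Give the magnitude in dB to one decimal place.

|j0.18 + 0.462| = √(0.18² + 0.462²) = 0.4958
|H(j0.18)| = 660 / 0.4958 = 1331.1
20 log₁₀(1331.1) = 62.48 dB

62.5 dB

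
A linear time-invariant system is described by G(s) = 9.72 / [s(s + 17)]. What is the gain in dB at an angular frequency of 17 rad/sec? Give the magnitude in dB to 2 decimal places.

-32.47 dB

|j17 + 17| = √(17² + 17²) = 24.04
|j17| = 17
|G(j17)| = 9.72 / (24.04 × 17) = 0.023782
20 log₁₀(0.023782) = -32.475 dB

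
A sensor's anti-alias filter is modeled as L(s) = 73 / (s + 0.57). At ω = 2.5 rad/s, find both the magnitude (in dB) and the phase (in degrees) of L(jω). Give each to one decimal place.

|L| = 29.1 dB, ∠L = -77.2°

|j2.5 + 0.57| = √(2.5² + 0.57²) = 2.564
|L(j2.5)| = 73 / 2.564 = 28.469
20 log₁₀(28.469) = 29.09 dB
∠(j2.5 + 0.57) = arctan(2.5/0.57) = 77.16°
∠L(j2.5) = −77.16° = -77.16°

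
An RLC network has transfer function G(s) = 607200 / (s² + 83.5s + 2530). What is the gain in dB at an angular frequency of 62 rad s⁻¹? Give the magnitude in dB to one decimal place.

41.1 dB

|(j62)² + 83.5(j62) + 2530| = |-1314 + j5177| = 5341
|G(j62)| = 607200 / 5341 = 113.68
20 log₁₀(113.68) = 41.11 dB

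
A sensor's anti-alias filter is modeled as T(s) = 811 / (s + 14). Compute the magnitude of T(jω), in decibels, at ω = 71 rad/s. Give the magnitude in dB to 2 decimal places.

|j71 + 14| = √(71² + 14²) = 72.37
|T(j71)| = 811 / 72.37 = 11.207
20 log₁₀(11.207) = 20.990 dB

20.99 dB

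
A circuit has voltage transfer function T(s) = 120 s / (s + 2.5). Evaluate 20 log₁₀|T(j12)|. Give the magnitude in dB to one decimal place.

41.4 dB

|j12| = 12
|j12 + 2.5| = √(12² + 2.5²) = 12.26
|T(j12)| = 120 × 12 / 12.26 = 117.48
20 log₁₀(117.48) = 41.40 dB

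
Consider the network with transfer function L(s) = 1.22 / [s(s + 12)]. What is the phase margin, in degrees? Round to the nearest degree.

90°

Gain crossover: |L(jω)| = 1 at ω ≈ 0.102 rad/s.
∠L(j0.102) = −90° − arctan(0.102/12) ≈ -90.49°
PM = 180° + (-90.49°) = 89.51°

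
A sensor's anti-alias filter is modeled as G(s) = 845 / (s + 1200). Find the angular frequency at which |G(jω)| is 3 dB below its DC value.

For a single-pole low-pass, the −3 dB point is at the pole: ω = 1200 rad/s.

1200 rad/s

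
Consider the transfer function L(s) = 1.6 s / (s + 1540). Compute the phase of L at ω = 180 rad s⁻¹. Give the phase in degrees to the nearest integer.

∠(j180) = 90.00°
∠(j180 + 1540) = arctan(180/1540) = 6.67°
∠L(j180) = 90.00° − 6.67° = 83.33°

83°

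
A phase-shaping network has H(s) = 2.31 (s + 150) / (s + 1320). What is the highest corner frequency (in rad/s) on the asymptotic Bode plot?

1320 rad/s

Break frequencies occur at each pole and zero magnitude: 150 rad/s, 1320 rad/s.
The highest is 1320 rad/s.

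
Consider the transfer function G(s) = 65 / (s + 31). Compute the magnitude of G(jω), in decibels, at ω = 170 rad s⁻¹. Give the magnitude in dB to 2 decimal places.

|j170 + 31| = √(170² + 31²) = 172.8
|G(j170)| = 65 / 172.8 = 0.37615
20 log₁₀(0.37615) = -8.493 dB

-8.49 dB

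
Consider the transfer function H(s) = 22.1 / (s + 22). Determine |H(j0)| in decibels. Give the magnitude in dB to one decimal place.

H(0) = 22.1 / 22 = 1.0045
20 log₁₀(1.0045) = 0.04 dB

0.0 dB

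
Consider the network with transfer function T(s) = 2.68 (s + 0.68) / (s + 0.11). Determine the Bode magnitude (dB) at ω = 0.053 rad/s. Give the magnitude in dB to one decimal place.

23.5 dB

|j0.053 + 0.68| = √(0.053² + 0.68²) = 0.6821
|j0.053 + 0.11| = √(0.053² + 0.11²) = 0.1221
|T(j0.053)| = 2.68 × 0.6821 / 0.1221 = 14.97
20 log₁₀(14.97) = 23.50 dB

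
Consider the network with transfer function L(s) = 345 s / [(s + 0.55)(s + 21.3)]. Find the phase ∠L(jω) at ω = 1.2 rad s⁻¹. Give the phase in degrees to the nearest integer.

21°

∠(j1.2) = 90.00°
∠(j1.2 + 0.55) = arctan(1.2/0.55) = 65.38°
∠(j1.2 + 21.3) = arctan(1.2/21.3) = 3.22°
∠L(j1.2) = 90.00° − (65.38° + 3.22°) = 21.40°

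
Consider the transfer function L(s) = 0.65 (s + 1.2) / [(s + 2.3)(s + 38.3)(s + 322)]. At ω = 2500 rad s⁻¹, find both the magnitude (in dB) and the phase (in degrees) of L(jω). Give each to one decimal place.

|L| = -139.7 dB, ∠L = -171.8°

|j2500 + 1.2| = √(2500² + 1.2²) = 2500
|j2500 + 2.3| = √(2500² + 2.3²) = 2500
|j2500 + 38.3| = √(2500² + 38.3²) = 2500
|j2500 + 322| = √(2500² + 322²) = 2521
|L(j2500)| = 0.65 × 2500 / (2500 × 2500 × 2521) = 1.0314e-07
20 log₁₀(1.0314e-07) = -139.73 dB
∠(j2500 + 1.2) = arctan(2500/1.2) = 89.97°
∠(j2500 + 2.3) = arctan(2500/2.3) = 89.95°
∠(j2500 + 38.3) = arctan(2500/38.3) = 89.12°
∠(j2500 + 322) = arctan(2500/322) = 82.66°
∠L(j2500) = 89.97° − (89.95° + 89.12° + 82.66°) = -171.76°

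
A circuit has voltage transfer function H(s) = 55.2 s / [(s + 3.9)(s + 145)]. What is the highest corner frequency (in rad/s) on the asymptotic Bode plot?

145 rad/s

Break frequencies occur at each pole and zero magnitude: 3.9 rad/s, 145 rad/s.
The highest is 145 rad/s.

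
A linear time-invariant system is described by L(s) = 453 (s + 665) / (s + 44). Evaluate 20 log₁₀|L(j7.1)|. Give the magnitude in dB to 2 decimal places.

|j7.1 + 665| = √(7.1² + 665²) = 665
|j7.1 + 44| = √(7.1² + 44²) = 44.57
|L(j7.1)| = 453 × 665 / 44.57 = 6759.4
20 log₁₀(6759.4) = 76.598 dB

76.60 dB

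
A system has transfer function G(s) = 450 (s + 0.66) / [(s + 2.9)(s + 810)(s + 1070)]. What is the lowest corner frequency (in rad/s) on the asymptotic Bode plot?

0.66 rad/s

Break frequencies occur at each pole and zero magnitude: 0.66 rad/s, 2.9 rad/s, 810 rad/s, 1070 rad/s.
The lowest is 0.66 rad/s.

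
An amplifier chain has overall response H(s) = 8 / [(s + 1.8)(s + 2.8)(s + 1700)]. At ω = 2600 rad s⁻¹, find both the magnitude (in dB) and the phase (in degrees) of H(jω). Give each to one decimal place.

|j2600 + 1.8| = √(2600² + 1.8²) = 2600
|j2600 + 2.8| = √(2600² + 2.8²) = 2600
|j2600 + 1700| = √(2600² + 1700²) = 3106
|H(j2600)| = 8 / (2600 × 2600 × 3106) = 3.8096e-10
20 log₁₀(3.8096e-10) = -188.38 dB
∠(j2600 + 1.8) = arctan(2600/1.8) = 89.96°
∠(j2600 + 2.8) = arctan(2600/2.8) = 89.94°
∠(j2600 + 1700) = arctan(2600/1700) = 56.82°
∠H(j2600) = − (89.96° + 89.94° + 56.82°) = -236.72°

|H| = -188.4 dB, ∠H = -236.7°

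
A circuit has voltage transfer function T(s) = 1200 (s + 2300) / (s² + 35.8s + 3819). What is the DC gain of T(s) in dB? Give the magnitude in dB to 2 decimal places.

T(0) = 1200 × 2300 / 3819 = 722.7
20 log₁₀(722.7) = 57.179 dB

57.18 dB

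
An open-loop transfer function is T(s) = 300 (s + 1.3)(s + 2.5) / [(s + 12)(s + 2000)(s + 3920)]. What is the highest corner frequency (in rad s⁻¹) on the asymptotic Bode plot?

Break frequencies occur at each pole and zero magnitude: 1.3 rad s⁻¹, 2.5 rad s⁻¹, 12 rad s⁻¹, 2000 rad s⁻¹, 3920 rad s⁻¹.
The highest is 3920 rad s⁻¹.

3920 rad s⁻¹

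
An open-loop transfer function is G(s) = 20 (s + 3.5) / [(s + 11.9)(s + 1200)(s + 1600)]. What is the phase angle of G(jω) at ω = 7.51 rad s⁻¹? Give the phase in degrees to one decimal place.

32.1 deg

∠(j7.51 + 3.5) = arctan(7.51/3.5) = 65.01°
∠(j7.51 + 11.9) = arctan(7.51/11.9) = 32.26°
∠(j7.51 + 1200) = arctan(7.51/1200) = 0.36°
∠(j7.51 + 1600) = arctan(7.51/1600) = 0.27°
∠G(j7.51) = 65.01° − (32.26° + 0.36° + 0.27°) = 32.13°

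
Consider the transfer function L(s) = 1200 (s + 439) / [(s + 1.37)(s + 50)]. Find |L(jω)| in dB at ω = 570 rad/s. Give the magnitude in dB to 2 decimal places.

8.46 dB

|j570 + 439| = √(570² + 439²) = 719.5
|j570 + 1.37| = √(570² + 1.37²) = 570
|j570 + 50| = √(570² + 50²) = 572.2
|L(j570)| = 1200 × 719.5 / (570 × 572.2) = 2.6471
20 log₁₀(2.6471) = 8.455 dB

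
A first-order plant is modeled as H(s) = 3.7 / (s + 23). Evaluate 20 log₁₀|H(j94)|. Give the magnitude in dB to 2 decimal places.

|j94 + 23| = √(94² + 23²) = 96.77
|H(j94)| = 3.7 / 96.77 = 0.038234
20 log₁₀(0.038234) = -28.351 dB

-28.35 dB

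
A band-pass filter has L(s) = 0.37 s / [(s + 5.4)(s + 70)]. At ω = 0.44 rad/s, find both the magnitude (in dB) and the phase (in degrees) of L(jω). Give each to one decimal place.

|L| = -67.3 dB, ∠L = 85.0°

|j0.44| = 0.44
|j0.44 + 5.4| = √(0.44² + 5.4²) = 5.418
|j0.44 + 70| = √(0.44² + 70²) = 70
|L(j0.44)| = 0.37 × 0.44 / (5.418 × 70) = 0.00042926
20 log₁₀(0.00042926) = -67.35 dB
∠(j0.44) = 90.00°
∠(j0.44 + 5.4) = arctan(0.44/5.4) = 4.66°
∠(j0.44 + 70) = arctan(0.44/70) = 0.36°
∠L(j0.44) = 90.00° − (4.66° + 0.36°) = 84.98°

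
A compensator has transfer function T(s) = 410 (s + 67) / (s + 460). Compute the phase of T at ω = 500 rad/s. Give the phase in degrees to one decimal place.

35.0°

∠(j500 + 67) = arctan(500/67) = 82.37°
∠(j500 + 460) = arctan(500/460) = 47.39°
∠T(j500) = 82.37° − 47.39° = 34.98°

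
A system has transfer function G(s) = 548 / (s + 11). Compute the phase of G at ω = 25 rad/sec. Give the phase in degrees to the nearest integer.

∠(j25 + 11) = arctan(25/11) = 66.25°
∠G(j25) = −66.25° = -66.25°

-66°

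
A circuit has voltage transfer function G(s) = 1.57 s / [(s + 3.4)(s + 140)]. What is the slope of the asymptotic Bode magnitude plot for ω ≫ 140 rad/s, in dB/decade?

-20 dB/decade

With 1 zero and 2 poles, the high-frequency asymptotic slope is 20 × (1 − 2) = -20 dB/decade.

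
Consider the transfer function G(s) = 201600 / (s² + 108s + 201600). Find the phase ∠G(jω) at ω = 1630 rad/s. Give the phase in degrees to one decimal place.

-175.9 deg

∠[(j1630)² + 108(j1630) + 201600] = ∠[-2.4553e+06 + j1.7604e+05] = 175.90°
∠G(j1630) = −175.90° = -175.90°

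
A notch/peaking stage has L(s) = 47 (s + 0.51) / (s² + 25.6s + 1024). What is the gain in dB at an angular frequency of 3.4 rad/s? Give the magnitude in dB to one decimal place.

|j3.4 + 0.51| = √(3.4² + 0.51²) = 3.438
|(j3.4)² + 25.6(j3.4) + 1024| = |1012.4 + j87.04| = 1016
|L(j3.4)| = 47 × 3.438 / 1016 = 0.15902
20 log₁₀(0.15902) = -15.97 dB

-16.0 dB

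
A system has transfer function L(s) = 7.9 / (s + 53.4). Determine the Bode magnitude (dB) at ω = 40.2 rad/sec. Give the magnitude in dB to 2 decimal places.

|j40.2 + 53.4| = √(40.2² + 53.4²) = 66.84
|L(j40.2)| = 7.9 / 66.84 = 0.11819
20 log₁₀(0.11819) = -18.548 dB

-18.55 dB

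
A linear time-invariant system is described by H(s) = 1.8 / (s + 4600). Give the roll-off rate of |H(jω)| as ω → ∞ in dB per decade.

With 0 zeros and 1 pole, the high-frequency asymptotic slope is 20 × (0 − 1) = -20 dB/decade.

-20 dB/decade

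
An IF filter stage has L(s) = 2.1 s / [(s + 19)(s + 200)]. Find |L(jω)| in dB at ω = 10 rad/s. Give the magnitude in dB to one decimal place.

-46.2 dB

|j10| = 10
|j10 + 19| = √(10² + 19²) = 21.47
|j10 + 200| = √(10² + 200²) = 200.2
|L(j10)| = 2.1 × 10 / (21.47 × 200.2) = 0.0048842
20 log₁₀(0.0048842) = -46.22 dB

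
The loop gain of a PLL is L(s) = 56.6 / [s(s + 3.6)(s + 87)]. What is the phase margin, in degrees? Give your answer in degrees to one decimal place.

Gain crossover: |L(jω)| = 1 at ω ≈ 0.18 rad/sec.
∠L(j0.18) = −90° − arctan(0.18/3.6) − arctan(0.18/87) ≈ -92.99°
PM = 180° + (-92.99°) = 87.01°

87.0°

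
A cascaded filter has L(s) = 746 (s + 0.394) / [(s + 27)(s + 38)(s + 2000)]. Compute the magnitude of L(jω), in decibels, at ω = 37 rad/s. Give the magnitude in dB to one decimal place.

|j37 + 0.394| = √(37² + 0.394²) = 37
|j37 + 27| = √(37² + 27²) = 45.8
|j37 + 38| = √(37² + 38²) = 53.04
|j37 + 2000| = √(37² + 2000²) = 2000
|L(j37)| = 746 × 37 / (45.8 × 53.04 × 2000) = 0.0056803
20 log₁₀(0.0056803) = -44.91 dB

-44.9 dB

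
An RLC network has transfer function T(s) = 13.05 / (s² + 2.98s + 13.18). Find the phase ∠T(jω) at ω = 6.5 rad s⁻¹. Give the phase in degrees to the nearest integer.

-146°

∠[(j6.5)² + 2.98(j6.5) + 13.18] = ∠[-29.07 + j19.37] = 146.32°
∠T(j6.5) = −146.32° = -146.32°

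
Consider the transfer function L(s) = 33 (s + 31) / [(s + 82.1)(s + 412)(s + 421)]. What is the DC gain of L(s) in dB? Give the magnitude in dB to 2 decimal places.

L(0) = 33 × 31 / (82.1 × 412 × 421) = 7.1838e-05
20 log₁₀(7.1838e-05) = -82.873 dB

-82.87 dB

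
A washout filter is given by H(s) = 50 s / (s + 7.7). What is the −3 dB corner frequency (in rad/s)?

For a single-pole high-pass, the −3 dB point is at the pole: ω = 7.7 rad/s.

7.7 rad/s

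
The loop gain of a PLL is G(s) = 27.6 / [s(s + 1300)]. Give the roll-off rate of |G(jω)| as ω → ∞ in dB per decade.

With 0 zeros and 2 poles, the high-frequency asymptotic slope is 20 × (0 − 2) = -40 dB/decade.

-40 dB/decade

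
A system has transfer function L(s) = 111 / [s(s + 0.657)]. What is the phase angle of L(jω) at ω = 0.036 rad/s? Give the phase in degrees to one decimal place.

∠(j0.036 + 0.657) = arctan(0.036/0.657) = 3.14°
∠(j0.036) = 90.00°
∠L(j0.036) = − (3.14° + 90.00°) = -93.14°

-93.1°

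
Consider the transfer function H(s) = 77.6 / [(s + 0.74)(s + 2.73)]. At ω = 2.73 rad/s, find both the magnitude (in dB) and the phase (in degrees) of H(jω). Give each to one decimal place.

|H| = 17.0 dB, ∠H = -119.8°

|j2.73 + 0.74| = √(2.73² + 0.74²) = 2.829
|j2.73 + 2.73| = √(2.73² + 2.73²) = 3.861
|H(j2.73)| = 77.6 / (2.829 × 3.861) = 7.106
20 log₁₀(7.106) = 17.03 dB
∠(j2.73 + 0.74) = arctan(2.73/0.74) = 74.83°
∠(j2.73 + 2.73) = arctan(2.73/2.73) = 45.00°
∠H(j2.73) = − (74.83° + 45.00°) = -119.83°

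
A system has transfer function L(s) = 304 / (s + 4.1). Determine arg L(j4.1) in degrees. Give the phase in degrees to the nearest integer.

-45°

∠(j4.1 + 4.1) = arctan(4.1/4.1) = 45.00°
∠L(j4.1) = −45.00° = -45.00°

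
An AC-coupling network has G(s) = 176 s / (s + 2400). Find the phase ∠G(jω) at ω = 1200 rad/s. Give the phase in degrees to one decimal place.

∠(j1200) = 90.00°
∠(j1200 + 2400) = arctan(1200/2400) = 26.57°
∠G(j1200) = 90.00° − 26.57° = 63.43°

63.4°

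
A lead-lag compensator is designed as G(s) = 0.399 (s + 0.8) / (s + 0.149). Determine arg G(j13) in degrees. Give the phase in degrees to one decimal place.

∠(j13 + 0.8) = arctan(13/0.8) = 86.48°
∠(j13 + 0.149) = arctan(13/0.149) = 89.34°
∠G(j13) = 86.48° − 89.34° = -2.86°

-2.9°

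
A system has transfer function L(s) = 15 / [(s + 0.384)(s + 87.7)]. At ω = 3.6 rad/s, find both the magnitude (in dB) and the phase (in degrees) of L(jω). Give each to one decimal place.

|L| = -26.5 dB, ∠L = -86.3°

|j3.6 + 0.384| = √(3.6² + 0.384²) = 3.62
|j3.6 + 87.7| = √(3.6² + 87.7²) = 87.77
|L(j3.6)| = 15 / (3.62 × 87.77) = 0.047203
20 log₁₀(0.047203) = -26.52 dB
∠(j3.6 + 0.384) = arctan(3.6/0.384) = 83.91°
∠(j3.6 + 87.7) = arctan(3.6/87.7) = 2.35°
∠L(j3.6) = − (83.91° + 2.35°) = -86.26°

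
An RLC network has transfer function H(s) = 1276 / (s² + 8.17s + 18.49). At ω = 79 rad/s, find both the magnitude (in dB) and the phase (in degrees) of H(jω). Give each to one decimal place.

|H| = -13.8 dB, ∠H = -174.1 deg

|(j79)² + 8.17(j79) + 18.49| = |-6222.5 + j645.43| = 6256
|H(j79)| = 1276 / 6256 = 0.20397
20 log₁₀(0.20397) = -13.81 dB
∠[(j79)² + 8.17(j79) + 18.49] = ∠[-6222.5 + j645.43] = 174.08°
∠H(j79) = −174.08° = -174.08°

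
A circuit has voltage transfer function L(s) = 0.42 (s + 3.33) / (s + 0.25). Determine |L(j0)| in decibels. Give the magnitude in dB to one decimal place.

15.0 dB

L(0) = 0.42 × 3.33 / 0.25 = 5.5944
20 log₁₀(5.5944) = 14.96 dB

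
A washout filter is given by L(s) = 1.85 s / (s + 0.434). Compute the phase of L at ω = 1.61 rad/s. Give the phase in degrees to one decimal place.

∠(j1.61) = 90.00°
∠(j1.61 + 0.434) = arctan(1.61/0.434) = 74.91°
∠L(j1.61) = 90.00° − 74.91° = 15.09°

15.1°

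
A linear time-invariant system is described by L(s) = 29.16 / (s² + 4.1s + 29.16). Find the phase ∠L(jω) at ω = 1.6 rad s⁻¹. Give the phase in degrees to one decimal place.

∠[(j1.6)² + 4.1(j1.6) + 29.16] = ∠[26.6 + j6.56] = 13.85°
∠L(j1.6) = −13.85° = -13.85°

-13.9°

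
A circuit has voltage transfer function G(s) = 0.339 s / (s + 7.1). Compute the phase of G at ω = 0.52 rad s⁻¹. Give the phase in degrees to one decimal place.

∠(j0.52) = 90.00°
∠(j0.52 + 7.1) = arctan(0.52/7.1) = 4.19°
∠G(j0.52) = 90.00° − 4.19° = 85.81°

85.8°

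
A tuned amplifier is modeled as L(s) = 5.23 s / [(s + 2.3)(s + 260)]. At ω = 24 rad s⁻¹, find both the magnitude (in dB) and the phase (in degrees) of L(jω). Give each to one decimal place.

|L| = -34.0 dB, ∠L = 0.2°

|j24| = 24
|j24 + 2.3| = √(24² + 2.3²) = 24.11
|j24 + 260| = √(24² + 260²) = 261.1
|L(j24)| = 5.23 × 24 / (24.11 × 261.1) = 0.019939
20 log₁₀(0.019939) = -34.01 dB
∠(j24) = 90.00°
∠(j24 + 2.3) = arctan(24/2.3) = 84.53°
∠(j24 + 260) = arctan(24/260) = 5.27°
∠L(j24) = 90.00° − (84.53° + 5.27°) = 0.20°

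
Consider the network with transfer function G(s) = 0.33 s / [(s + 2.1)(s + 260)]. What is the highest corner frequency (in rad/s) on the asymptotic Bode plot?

260 rad/s

Break frequencies occur at each pole and zero magnitude: 2.1 rad/s, 260 rad/s.
The highest is 260 rad/s.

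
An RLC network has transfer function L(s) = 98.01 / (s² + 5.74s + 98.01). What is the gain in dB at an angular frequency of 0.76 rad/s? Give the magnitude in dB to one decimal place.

0.0 dB

|(j0.76)² + 5.74(j0.76) + 98.01| = |97.432 + j4.3624| = 97.53
|L(j0.76)| = 98.01 / 97.53 = 1.0049
20 log₁₀(1.0049) = 0.04 dB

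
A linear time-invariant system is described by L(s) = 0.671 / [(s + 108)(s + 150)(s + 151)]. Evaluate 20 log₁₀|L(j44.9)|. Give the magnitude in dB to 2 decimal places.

|j44.9 + 108| = √(44.9² + 108²) = 117
|j44.9 + 150| = √(44.9² + 150²) = 156.6
|j44.9 + 151| = √(44.9² + 151²) = 157.5
|L(j44.9)| = 0.671 / (117 × 156.6 × 157.5) = 2.3258e-07
20 log₁₀(2.3258e-07) = -132.668 dB

-132.67 dB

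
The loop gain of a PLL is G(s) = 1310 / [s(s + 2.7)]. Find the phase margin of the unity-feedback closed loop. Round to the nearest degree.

Gain crossover: |G(jω)| = 1 at ω ≈ 36.1 rad s⁻¹.
∠G(j36.1) = −90° − arctan(36.1/2.7) ≈ -175.73°
PM = 180° + (-175.73°) = 4.27°

4°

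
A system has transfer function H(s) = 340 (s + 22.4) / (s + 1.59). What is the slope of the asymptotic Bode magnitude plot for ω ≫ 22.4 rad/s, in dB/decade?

With 1 zero and 1 pole, the high-frequency asymptotic slope is 20 × (1 − 1) = 0 dB/decade.

0 dB/decade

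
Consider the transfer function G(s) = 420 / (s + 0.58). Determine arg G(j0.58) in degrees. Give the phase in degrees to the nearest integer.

∠(j0.58 + 0.58) = arctan(0.58/0.58) = 45.00°
∠G(j0.58) = −45.00° = -45.00°

-45°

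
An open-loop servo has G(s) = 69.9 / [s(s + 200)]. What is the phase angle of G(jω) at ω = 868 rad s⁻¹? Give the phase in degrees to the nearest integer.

-167°

∠(j868 + 200) = arctan(868/200) = 77.02°
∠(j868) = 90.00°
∠G(j868) = − (77.02° + 90.00°) = -167.02°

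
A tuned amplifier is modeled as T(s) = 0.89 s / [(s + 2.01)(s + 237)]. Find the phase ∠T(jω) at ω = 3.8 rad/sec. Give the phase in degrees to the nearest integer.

∠(j3.8) = 90.00°
∠(j3.8 + 2.01) = arctan(3.8/2.01) = 62.12°
∠(j3.8 + 237) = arctan(3.8/237) = 0.92°
∠T(j3.8) = 90.00° − (62.12° + 0.92°) = 26.96°

27°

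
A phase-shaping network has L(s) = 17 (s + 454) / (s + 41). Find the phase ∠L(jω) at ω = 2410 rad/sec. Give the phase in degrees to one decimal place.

-9.7°

∠(j2410 + 454) = arctan(2410/454) = 79.33°
∠(j2410 + 41) = arctan(2410/41) = 89.03°
∠L(j2410) = 79.33° − 89.03° = -9.69°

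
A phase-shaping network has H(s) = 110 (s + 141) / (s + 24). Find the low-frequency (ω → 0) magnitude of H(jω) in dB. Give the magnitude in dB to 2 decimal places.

56.21 dB

H(0) = 110 × 141 / 24 = 646.25
20 log₁₀(646.25) = 56.208 dB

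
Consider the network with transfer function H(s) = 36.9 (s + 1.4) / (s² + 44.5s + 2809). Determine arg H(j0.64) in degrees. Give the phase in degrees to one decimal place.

24.0°

∠(j0.64 + 1.4) = arctan(0.64/1.4) = 24.57°
∠[(j0.64)² + 44.5(j0.64) + 2809] = ∠[2808.6 + j28.48] = 0.58°
∠H(j0.64) = 24.57° − 0.58° = 23.99°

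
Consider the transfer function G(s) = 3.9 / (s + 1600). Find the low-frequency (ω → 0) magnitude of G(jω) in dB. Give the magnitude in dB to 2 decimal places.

G(0) = 3.9 / 1600 = 0.0024375
20 log₁₀(0.0024375) = -52.261 dB

-52.26 dB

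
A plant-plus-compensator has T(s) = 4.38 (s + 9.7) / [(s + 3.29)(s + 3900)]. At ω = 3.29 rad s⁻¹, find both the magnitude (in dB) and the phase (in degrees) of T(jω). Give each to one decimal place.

|j3.29 + 9.7| = √(3.29² + 9.7²) = 10.24
|j3.29 + 3.29| = √(3.29² + 3.29²) = 4.653
|j3.29 + 3900| = √(3.29² + 3900²) = 3900
|T(j3.29)| = 4.38 × 10.24 / (4.653 × 3900) = 0.0024724
20 log₁₀(0.0024724) = -52.14 dB
∠(j3.29 + 9.7) = arctan(3.29/9.7) = 18.74°
∠(j3.29 + 3.29) = arctan(3.29/3.29) = 45.00°
∠(j3.29 + 3900) = arctan(3.29/3900) = 0.05°
∠T(j3.29) = 18.74° − (45.00° + 0.05°) = -26.31°

|T| = -52.1 dB, ∠T = -26.3°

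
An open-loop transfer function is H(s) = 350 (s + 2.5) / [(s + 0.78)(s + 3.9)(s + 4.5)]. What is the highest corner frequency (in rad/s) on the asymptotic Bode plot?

4.5 rad/s

Break frequencies occur at each pole and zero magnitude: 0.78 rad/s, 2.5 rad/s, 3.9 rad/s, 4.5 rad/s.
The highest is 4.5 rad/s.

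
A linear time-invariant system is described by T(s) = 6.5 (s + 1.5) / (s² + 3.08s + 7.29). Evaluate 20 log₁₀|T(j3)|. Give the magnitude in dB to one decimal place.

7.3 dB

|j3 + 1.5| = √(3² + 1.5²) = 3.354
|(j3)² + 3.08(j3) + 7.29| = |-1.71 + j9.24| = 9.397
|T(j3)| = 6.5 × 3.354 / 9.397 = 2.3201
20 log₁₀(2.3201) = 7.31 dB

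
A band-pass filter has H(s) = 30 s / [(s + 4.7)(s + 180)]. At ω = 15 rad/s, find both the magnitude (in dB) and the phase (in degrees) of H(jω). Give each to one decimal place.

|H| = -16.0 dB, ∠H = 12.6°

|j15| = 15
|j15 + 4.7| = √(15² + 4.7²) = 15.72
|j15 + 180| = √(15² + 180²) = 180.6
|H(j15)| = 30 × 15 / (15.72 × 180.6) = 0.15849
20 log₁₀(0.15849) = -16.00 dB
∠(j15) = 90.00°
∠(j15 + 4.7) = arctan(15/4.7) = 72.60°
∠(j15 + 180) = arctan(15/180) = 4.76°
∠H(j15) = 90.00° − (72.60° + 4.76°) = 12.63°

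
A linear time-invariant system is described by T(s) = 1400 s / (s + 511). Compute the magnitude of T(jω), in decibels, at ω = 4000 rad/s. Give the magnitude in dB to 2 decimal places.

|j4000| = 4000
|j4000 + 511| = √(4000² + 511²) = 4033
|T(j4000)| = 1400 × 4000 / 4033 = 1388.7
20 log₁₀(1388.7) = 62.852 dB

62.85 dB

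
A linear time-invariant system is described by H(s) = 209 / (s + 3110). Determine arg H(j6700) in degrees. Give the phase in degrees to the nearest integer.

∠(j6700 + 3110) = arctan(6700/3110) = 65.10°
∠H(j6700) = −65.10° = -65.10°

-65°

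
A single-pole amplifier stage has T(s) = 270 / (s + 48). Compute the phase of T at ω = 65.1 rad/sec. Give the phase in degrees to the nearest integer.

∠(j65.1 + 48) = arctan(65.1/48) = 53.60°
∠T(j65.1) = −53.60° = -53.60°

-54°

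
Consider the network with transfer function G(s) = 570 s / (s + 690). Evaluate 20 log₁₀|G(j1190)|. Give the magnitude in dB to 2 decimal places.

|j1190| = 1190
|j1190 + 690| = √(1190² + 690²) = 1376
|G(j1190)| = 570 × 1190 / 1376 = 493.1
20 log₁₀(493.1) = 53.859 dB

53.86 dB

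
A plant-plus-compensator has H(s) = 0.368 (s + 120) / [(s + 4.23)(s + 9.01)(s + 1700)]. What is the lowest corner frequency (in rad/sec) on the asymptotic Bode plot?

4.23 rad/sec

Break frequencies occur at each pole and zero magnitude: 4.23 rad/sec, 9.01 rad/sec, 120 rad/sec, 1700 rad/sec.
The lowest is 4.23 rad/sec.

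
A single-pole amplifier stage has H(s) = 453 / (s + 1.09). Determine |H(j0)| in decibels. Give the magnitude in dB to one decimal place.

H(0) = 453 / 1.09 = 415.6
20 log₁₀(415.6) = 52.37 dB

52.4 dB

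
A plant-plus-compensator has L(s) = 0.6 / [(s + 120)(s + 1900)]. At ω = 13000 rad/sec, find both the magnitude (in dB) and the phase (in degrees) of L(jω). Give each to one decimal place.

|j13000 + 120| = √(13000² + 120²) = 1.3e+04
|j13000 + 1900| = √(13000² + 1900²) = 1.314e+04
|L(j13000)| = 0.6 / (1.3e+04 × 1.314e+04) = 3.5128e-09
20 log₁₀(3.5128e-09) = -169.09 dB
∠(j13000 + 120) = arctan(13000/120) = 89.47°
∠(j13000 + 1900) = arctan(13000/1900) = 81.68°
∠L(j13000) = − (89.47° + 81.68°) = -171.16°

|L| = -169.1 dB, ∠L = -171.2°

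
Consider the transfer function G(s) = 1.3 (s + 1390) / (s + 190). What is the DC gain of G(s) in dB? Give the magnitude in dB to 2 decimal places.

G(0) = 1.3 × 1390 / 190 = 9.5105
20 log₁₀(9.5105) = 19.564 dB

19.56 dB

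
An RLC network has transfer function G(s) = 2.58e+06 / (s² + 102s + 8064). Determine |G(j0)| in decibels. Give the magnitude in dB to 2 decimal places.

50.10 dB

G(0) = 2.58e+06 / 8064 = 319.94
20 log₁₀(319.94) = 50.101 dB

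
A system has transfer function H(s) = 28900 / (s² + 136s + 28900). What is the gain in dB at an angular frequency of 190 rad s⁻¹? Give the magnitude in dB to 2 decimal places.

|(j190)² + 136(j190) + 28900| = |-7200 + j25840| = 2.682e+04
|H(j190)| = 28900 / 2.682e+04 = 1.0774
20 log₁₀(1.0774) = 0.647 dB

0.65 dB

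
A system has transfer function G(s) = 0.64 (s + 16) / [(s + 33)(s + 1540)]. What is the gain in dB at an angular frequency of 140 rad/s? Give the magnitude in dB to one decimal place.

-67.8 dB

|j140 + 16| = √(140² + 16²) = 140.9
|j140 + 33| = √(140² + 33²) = 143.8
|j140 + 1540| = √(140² + 1540²) = 1546
|G(j140)| = 0.64 × 140.9 / (143.8 × 1546) = 0.00040546
20 log₁₀(0.00040546) = -67.84 dB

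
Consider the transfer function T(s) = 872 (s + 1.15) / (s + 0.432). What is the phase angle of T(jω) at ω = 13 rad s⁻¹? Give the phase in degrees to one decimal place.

∠(j13 + 1.15) = arctan(13/1.15) = 84.94°
∠(j13 + 0.432) = arctan(13/0.432) = 88.10°
∠T(j13) = 84.94° − 88.10° = -3.15°

-3.2°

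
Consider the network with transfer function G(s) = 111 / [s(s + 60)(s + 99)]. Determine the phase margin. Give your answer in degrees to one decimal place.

Gain crossover: |G(jω)| = 1 at ω ≈ 0.0187 rad/s.
∠G(j0.0187) = −90° − arctan(0.0187/60) − arctan(0.0187/99) ≈ -90.03°
PM = 180° + (-90.03°) = 89.97°

90.0°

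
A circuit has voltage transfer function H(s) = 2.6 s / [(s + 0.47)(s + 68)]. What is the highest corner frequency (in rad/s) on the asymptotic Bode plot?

68 rad/s

Break frequencies occur at each pole and zero magnitude: 0.47 rad/s, 68 rad/s.
The highest is 68 rad/s.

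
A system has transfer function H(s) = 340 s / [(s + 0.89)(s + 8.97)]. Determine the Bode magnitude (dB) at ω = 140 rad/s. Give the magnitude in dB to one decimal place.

7.7 dB

|j140| = 140
|j140 + 0.89| = √(140² + 0.89²) = 140
|j140 + 8.97| = √(140² + 8.97²) = 140.3
|H(j140)| = 340 × 140 / (140 × 140.3) = 2.4236
20 log₁₀(2.4236) = 7.69 dB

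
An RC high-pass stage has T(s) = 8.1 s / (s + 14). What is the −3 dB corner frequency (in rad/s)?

14 rad/s

For a single-pole high-pass, the −3 dB point is at the pole: ω = 14 rad/s.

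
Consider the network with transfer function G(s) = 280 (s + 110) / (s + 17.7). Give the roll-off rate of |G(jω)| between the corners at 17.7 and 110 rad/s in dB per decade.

-20 dB/decade

In this band the factors already past their corner are: pole at 17.7; net slope = -20 dB/decade.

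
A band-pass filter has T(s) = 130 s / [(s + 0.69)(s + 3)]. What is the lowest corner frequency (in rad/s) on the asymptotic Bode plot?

0.69 rad/s

Break frequencies occur at each pole and zero magnitude: 0.69 rad/s, 3 rad/s.
The lowest is 0.69 rad/s.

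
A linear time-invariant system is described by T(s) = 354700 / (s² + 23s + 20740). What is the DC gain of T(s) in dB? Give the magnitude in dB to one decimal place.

24.7 dB

T(0) = 354700 / 20740 = 17.102
20 log₁₀(17.102) = 24.66 dB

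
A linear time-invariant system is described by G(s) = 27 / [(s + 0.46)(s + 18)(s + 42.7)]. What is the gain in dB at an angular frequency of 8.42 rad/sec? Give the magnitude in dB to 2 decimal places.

-48.63 dB

|j8.42 + 0.46| = √(8.42² + 0.46²) = 8.433
|j8.42 + 18| = √(8.42² + 18²) = 19.87
|j8.42 + 42.7| = √(8.42² + 42.7²) = 43.52
|G(j8.42)| = 27 / (8.433 × 19.87 × 43.52) = 0.0037021
20 log₁₀(0.0037021) = -48.631 dB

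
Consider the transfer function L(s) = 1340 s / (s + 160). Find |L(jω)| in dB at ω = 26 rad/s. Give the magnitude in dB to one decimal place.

46.6 dB

|j26| = 26
|j26 + 160| = √(26² + 160²) = 162.1
|L(j26)| = 1340 × 26 / 162.1 = 214.93
20 log₁₀(214.93) = 46.65 dB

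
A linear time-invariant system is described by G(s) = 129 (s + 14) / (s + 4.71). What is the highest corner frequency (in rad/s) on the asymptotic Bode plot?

Break frequencies occur at each pole and zero magnitude: 4.71 rad/s, 14 rad/s.
The highest is 14 rad/s.

14 rad/s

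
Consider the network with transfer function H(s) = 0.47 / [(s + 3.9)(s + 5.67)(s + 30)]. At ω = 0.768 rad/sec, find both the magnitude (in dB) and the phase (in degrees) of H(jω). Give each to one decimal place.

|j0.768 + 3.9| = √(0.768² + 3.9²) = 3.975
|j0.768 + 5.67| = √(0.768² + 5.67²) = 5.722
|j0.768 + 30| = √(0.768² + 30²) = 30.01
|H(j0.768)| = 0.47 / (3.975 × 5.722 × 30.01) = 0.00068862
20 log₁₀(0.00068862) = -63.24 dB
∠(j0.768 + 3.9) = arctan(0.768/3.9) = 11.14°
∠(j0.768 + 5.67) = arctan(0.768/5.67) = 7.71°
∠(j0.768 + 30) = arctan(0.768/30) = 1.47°
∠H(j0.768) = − (11.14° + 7.71° + 1.47°) = -20.32°

|H| = -63.2 dB, ∠H = -20.3 deg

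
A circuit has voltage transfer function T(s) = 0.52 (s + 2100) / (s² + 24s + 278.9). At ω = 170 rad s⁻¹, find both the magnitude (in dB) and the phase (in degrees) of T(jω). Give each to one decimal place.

|j170 + 2100| = √(170² + 2100²) = 2107
|(j170)² + 24(j170) + 278.9| = |-28621 + j4080| = 2.891e+04
|T(j170)| = 0.52 × 2107 / 2.891e+04 = 0.037895
20 log₁₀(0.037895) = -28.43 dB
∠(j170 + 2100) = arctan(170/2100) = 4.63°
∠[(j170)² + 24(j170) + 278.9] = ∠[-28621 + j4080] = 171.89°
∠T(j170) = 4.63° − 171.89° = -167.26°

|T| = -28.4 dB, ∠T = -167.3°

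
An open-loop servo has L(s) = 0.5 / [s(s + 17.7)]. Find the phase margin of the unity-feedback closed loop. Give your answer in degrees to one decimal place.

Gain crossover: |L(jω)| = 1 at ω ≈ 0.0282 rad/s.
∠L(j0.0282) = −90° − arctan(0.0282/17.7) ≈ -90.09°
PM = 180° + (-90.09°) = 89.91°

89.9°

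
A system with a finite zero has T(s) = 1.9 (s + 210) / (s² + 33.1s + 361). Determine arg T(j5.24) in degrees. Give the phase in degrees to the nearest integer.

-26 deg

∠(j5.24 + 210) = arctan(5.24/210) = 1.43°
∠[(j5.24)² + 33.1(j5.24) + 361] = ∠[333.54 + j173.44] = 27.47°
∠T(j5.24) = 1.43° − 27.47° = -26.05°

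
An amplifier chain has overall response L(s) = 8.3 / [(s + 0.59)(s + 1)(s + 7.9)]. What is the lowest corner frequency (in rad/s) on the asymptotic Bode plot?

0.59 rad/s

Break frequencies occur at each pole and zero magnitude: 0.59 rad/s, 1 rad/s, 7.9 rad/s.
The lowest is 0.59 rad/s.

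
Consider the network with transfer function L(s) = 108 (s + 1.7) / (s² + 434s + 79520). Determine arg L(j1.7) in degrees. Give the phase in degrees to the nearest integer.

∠(j1.7 + 1.7) = arctan(1.7/1.7) = 45.00°
∠[(j1.7)² + 434(j1.7) + 79520] = ∠[79517 + j737.8] = 0.53°
∠L(j1.7) = 45.00° − 0.53° = 44.47°

44 deg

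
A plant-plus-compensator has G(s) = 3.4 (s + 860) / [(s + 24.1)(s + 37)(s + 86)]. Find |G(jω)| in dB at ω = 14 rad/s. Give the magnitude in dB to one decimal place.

-30.3 dB

|j14 + 860| = √(14² + 860²) = 860.1
|j14 + 24.1| = √(14² + 24.1²) = 27.87
|j14 + 37| = √(14² + 37²) = 39.56
|j14 + 86| = √(14² + 86²) = 87.13
|G(j14)| = 3.4 × 860.1 / (27.87 × 39.56 × 87.13) = 0.03044
20 log₁₀(0.03044) = -30.33 dB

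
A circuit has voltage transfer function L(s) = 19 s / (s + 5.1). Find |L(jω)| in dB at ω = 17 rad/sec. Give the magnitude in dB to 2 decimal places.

25.20 dB

|j17| = 17
|j17 + 5.1| = √(17² + 5.1²) = 17.75
|L(j17)| = 19 × 17 / 17.75 = 18.199
20 log₁₀(18.199) = 25.201 dB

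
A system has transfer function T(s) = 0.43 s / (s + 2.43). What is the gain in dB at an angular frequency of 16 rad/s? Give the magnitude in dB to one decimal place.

|j16| = 16
|j16 + 2.43| = √(16² + 2.43²) = 16.18
|T(j16)| = 0.43 × 16 / 16.18 = 0.42512
20 log₁₀(0.42512) = -7.43 dB

-7.4 dB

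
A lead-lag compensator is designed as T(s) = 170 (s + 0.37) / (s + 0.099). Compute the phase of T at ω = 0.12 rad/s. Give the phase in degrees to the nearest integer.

-33°

∠(j0.12 + 0.37) = arctan(0.12/0.37) = 17.97°
∠(j0.12 + 0.099) = arctan(0.12/0.099) = 50.48°
∠T(j0.12) = 17.97° − 50.48° = -32.51°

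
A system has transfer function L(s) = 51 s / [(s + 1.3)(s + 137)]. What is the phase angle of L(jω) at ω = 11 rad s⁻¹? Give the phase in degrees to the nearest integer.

∠(j11) = 90.00°
∠(j11 + 1.3) = arctan(11/1.3) = 83.26°
∠(j11 + 137) = arctan(11/137) = 4.59°
∠L(j11) = 90.00° − (83.26° + 4.59°) = 2.15°

2 deg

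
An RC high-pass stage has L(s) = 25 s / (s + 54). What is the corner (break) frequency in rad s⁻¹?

54 rad s⁻¹

The single real pole at s = −54 gives a corner at ω = 54 rad s⁻¹.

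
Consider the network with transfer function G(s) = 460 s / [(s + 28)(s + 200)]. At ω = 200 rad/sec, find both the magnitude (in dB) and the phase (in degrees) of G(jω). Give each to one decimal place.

|G| = 4.1 dB, ∠G = -37.0°

|j200| = 200
|j200 + 28| = √(200² + 28²) = 202
|j200 + 200| = √(200² + 200²) = 282.8
|G(j200)| = 460 × 200 / (202 × 282.8) = 1.6106
20 log₁₀(1.6106) = 4.14 dB
∠(j200) = 90.00°
∠(j200 + 28) = arctan(200/28) = 82.03°
∠(j200 + 200) = arctan(200/200) = 45.00°
∠G(j200) = 90.00° − (82.03° + 45.00°) = -37.03°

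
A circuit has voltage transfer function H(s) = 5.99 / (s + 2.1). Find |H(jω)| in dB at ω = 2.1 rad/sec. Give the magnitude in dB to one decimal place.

|j2.1 + 2.1| = √(2.1² + 2.1²) = 2.97
|H(j2.1)| = 5.99 / 2.97 = 2.0169
20 log₁₀(2.0169) = 6.09 dB

6.1 dB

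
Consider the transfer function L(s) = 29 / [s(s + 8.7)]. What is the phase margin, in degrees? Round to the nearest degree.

Gain crossover: |L(jω)| = 1 at ω ≈ 3.14 rad/s.
∠L(j3.14) = −90° − arctan(3.14/8.7) ≈ -109.82°
PM = 180° + (-109.82°) = 70.18°

70°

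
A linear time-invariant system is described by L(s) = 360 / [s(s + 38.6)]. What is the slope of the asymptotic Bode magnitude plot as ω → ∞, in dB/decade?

-40 dB/decade

With 0 zeros and 2 poles, the high-frequency asymptotic slope is 20 × (0 − 2) = -40 dB/decade.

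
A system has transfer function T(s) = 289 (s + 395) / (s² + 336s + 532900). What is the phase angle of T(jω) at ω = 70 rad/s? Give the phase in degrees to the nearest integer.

∠(j70 + 395) = arctan(70/395) = 10.05°
∠[(j70)² + 336(j70) + 532900] = ∠[5.28e+05 + j23520] = 2.55°
∠T(j70) = 10.05° − 2.55° = 7.50°

7°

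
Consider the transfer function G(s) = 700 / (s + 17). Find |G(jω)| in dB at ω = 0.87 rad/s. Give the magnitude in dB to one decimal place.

32.3 dB

|j0.87 + 17| = √(0.87² + 17²) = 17.02
|G(j0.87)| = 700 / 17.02 = 41.123
20 log₁₀(41.123) = 32.28 dB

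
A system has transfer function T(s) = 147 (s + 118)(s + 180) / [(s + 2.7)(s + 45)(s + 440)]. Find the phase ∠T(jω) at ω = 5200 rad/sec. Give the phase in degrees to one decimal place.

∠(j5200 + 118) = arctan(5200/118) = 88.70°
∠(j5200 + 180) = arctan(5200/180) = 88.02°
∠(j5200 + 2.7) = arctan(5200/2.7) = 89.97°
∠(j5200 + 45) = arctan(5200/45) = 89.50°
∠(j5200 + 440) = arctan(5200/440) = 85.16°
∠T(j5200) = 88.70° + 88.02° − (89.97° + 89.50° + 85.16°) = -87.92°

-87.9°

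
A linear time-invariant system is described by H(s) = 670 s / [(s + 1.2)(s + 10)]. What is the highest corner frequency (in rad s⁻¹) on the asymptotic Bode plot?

Break frequencies occur at each pole and zero magnitude: 1.2 rad s⁻¹, 10 rad s⁻¹.
The highest is 10 rad s⁻¹.

10 rad s⁻¹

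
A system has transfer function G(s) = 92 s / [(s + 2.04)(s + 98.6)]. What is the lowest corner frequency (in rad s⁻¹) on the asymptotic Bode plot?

Break frequencies occur at each pole and zero magnitude: 2.04 rad s⁻¹, 98.6 rad s⁻¹.
The lowest is 2.04 rad s⁻¹.

2.04 rad s⁻¹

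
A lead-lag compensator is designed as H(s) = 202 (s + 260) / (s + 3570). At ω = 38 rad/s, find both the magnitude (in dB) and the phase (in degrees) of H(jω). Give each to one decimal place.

|H| = 23.4 dB, ∠H = 7.7°

|j38 + 260| = √(38² + 260²) = 262.8
|j38 + 3570| = √(38² + 3570²) = 3570
|H(j38)| = 202 × 262.8 / 3570 = 14.867
20 log₁₀(14.867) = 23.44 dB
∠(j38 + 260) = arctan(38/260) = 8.32°
∠(j38 + 3570) = arctan(38/3570) = 0.61°
∠H(j38) = 8.32° − 0.61° = 7.71°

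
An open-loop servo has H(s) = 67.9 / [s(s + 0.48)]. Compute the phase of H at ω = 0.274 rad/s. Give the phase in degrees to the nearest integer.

∠(j0.274 + 0.48) = arctan(0.274/0.48) = 29.72°
∠(j0.274) = 90.00°
∠H(j0.274) = − (29.72° + 90.00°) = -119.72°

-120 deg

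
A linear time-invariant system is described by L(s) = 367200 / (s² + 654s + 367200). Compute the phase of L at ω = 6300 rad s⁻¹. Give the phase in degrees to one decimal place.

-174.0°

∠[(j6300)² + 654(j6300) + 367200] = ∠[-3.9323e+07 + j4.1202e+06] = 174.02°
∠L(j6300) = −174.02° = -174.02°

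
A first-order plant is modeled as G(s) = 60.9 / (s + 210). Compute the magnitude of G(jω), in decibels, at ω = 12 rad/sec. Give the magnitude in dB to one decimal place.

-10.8 dB

|j12 + 210| = √(12² + 210²) = 210.3
|G(j12)| = 60.9 / 210.3 = 0.28953
20 log₁₀(0.28953) = -10.77 dB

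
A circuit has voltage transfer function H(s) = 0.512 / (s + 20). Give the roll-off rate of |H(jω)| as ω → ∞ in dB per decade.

With 0 zeros and 1 pole, the high-frequency asymptotic slope is 20 × (0 − 1) = -20 dB/decade.

-20 dB/decade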